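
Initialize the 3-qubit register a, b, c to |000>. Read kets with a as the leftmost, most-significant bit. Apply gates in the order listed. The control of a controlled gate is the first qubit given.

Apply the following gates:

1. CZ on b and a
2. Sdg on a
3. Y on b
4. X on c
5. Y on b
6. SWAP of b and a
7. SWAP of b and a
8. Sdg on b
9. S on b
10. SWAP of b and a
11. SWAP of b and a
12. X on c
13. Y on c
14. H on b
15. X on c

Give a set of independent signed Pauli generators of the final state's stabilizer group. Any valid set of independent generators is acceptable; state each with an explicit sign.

The stabilizer group can be generated by +IXI, +ZII, +IIZ, among other valid generating sets. Key observation: gates 6-11 undo each other exactly, leaving only the rest of the circuit to track.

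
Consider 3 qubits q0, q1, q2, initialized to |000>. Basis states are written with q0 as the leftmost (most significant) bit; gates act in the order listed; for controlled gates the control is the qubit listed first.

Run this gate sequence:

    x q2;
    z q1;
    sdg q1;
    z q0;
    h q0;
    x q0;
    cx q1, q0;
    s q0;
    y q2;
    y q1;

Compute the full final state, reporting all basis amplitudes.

The resulting statevector has amplitude sqrt(2)/2 on |010>, sqrt(2)*I/2 on |110>, and 0 on every other basis state.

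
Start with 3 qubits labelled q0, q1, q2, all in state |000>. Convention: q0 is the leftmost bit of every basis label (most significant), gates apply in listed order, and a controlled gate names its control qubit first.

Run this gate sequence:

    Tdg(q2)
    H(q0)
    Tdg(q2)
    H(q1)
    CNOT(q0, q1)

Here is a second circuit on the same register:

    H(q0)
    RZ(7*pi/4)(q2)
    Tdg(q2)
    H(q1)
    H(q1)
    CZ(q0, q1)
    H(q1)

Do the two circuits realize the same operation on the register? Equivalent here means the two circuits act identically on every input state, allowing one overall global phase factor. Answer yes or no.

Yes, they are equivalent — the unitaries differ by at most a global phase.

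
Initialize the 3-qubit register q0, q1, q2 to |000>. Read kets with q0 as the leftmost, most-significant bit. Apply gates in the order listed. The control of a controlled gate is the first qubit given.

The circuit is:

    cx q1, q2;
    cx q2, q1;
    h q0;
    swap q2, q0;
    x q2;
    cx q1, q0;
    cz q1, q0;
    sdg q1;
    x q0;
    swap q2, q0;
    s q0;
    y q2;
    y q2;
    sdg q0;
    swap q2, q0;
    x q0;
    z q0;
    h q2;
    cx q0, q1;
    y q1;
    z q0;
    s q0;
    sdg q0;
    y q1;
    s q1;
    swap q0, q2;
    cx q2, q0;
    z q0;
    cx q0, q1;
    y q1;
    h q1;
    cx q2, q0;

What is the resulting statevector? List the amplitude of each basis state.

The resulting statevector has amplitude sqrt(2)*I/2 on |000>, -sqrt(2)*I/2 on |010>, and 0 on every other basis state. Key observation: steps 9-16 multiply out to the identity, so the circuit reduces to the remaining gates.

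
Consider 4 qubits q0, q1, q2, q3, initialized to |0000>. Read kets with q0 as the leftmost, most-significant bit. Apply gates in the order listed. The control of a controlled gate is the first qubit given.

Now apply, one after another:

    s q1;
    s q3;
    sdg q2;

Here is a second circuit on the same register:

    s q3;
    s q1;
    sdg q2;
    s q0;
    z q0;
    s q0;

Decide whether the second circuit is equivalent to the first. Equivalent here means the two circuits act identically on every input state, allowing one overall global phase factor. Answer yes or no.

Yes, they are equivalent — the unitaries differ by at most a global phase.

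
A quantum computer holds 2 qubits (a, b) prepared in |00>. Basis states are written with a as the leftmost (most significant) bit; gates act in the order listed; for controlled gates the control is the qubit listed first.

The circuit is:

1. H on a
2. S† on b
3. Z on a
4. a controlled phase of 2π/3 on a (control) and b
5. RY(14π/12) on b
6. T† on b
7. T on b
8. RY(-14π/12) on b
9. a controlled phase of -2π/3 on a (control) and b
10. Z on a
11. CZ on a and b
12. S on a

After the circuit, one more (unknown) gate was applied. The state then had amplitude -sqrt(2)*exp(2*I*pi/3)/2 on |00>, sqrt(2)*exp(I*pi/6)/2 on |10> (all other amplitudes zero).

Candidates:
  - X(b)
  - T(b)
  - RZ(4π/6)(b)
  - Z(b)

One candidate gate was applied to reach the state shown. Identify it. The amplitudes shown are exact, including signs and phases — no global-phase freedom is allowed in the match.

The unique candidate consistent with the amplitudes is RZ(4π/6)(b). Key observation: steps 3-10 multiply out to the identity, so the circuit reduces to the remaining gates.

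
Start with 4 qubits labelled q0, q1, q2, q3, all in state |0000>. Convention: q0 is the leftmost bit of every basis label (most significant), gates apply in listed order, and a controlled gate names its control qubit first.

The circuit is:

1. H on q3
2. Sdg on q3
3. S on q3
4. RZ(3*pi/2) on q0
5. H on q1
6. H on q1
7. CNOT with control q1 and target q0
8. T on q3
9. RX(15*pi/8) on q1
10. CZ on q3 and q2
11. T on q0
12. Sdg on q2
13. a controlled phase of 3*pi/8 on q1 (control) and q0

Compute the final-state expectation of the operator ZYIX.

The expectation value of ZYIX is sqrt(4 - 2*sqrt(2))/4. Key observation: gates 5-6 undo each other exactly, leaving only the rest of the circuit to track.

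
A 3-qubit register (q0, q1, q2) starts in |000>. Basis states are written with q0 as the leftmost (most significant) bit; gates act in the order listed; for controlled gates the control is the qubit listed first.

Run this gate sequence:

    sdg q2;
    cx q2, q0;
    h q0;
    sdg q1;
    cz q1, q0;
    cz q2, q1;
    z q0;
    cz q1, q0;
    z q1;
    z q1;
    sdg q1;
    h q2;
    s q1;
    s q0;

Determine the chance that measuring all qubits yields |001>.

The probability of measuring |001> is 1/4.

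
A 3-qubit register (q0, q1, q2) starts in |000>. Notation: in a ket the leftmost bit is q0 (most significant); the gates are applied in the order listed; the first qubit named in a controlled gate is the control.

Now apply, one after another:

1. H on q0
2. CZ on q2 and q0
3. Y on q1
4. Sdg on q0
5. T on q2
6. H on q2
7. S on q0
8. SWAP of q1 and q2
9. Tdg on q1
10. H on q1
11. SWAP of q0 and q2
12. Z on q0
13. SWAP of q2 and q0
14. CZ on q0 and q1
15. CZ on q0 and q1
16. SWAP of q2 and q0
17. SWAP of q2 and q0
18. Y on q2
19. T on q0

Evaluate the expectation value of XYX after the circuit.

The expectation value of XYX is 0. Key observation: gates 13-16 undo each other exactly, leaving only the rest of the circuit to track.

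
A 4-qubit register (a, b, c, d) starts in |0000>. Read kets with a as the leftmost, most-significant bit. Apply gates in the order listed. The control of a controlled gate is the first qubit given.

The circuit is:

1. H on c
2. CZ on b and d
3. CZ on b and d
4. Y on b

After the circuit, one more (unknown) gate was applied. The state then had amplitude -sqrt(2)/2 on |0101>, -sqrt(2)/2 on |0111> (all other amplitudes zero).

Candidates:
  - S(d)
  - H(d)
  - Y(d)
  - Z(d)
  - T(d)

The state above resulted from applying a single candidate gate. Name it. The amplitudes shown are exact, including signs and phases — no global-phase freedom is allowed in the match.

It was Y(d) that produced the state shown. Key observation: gates 2-3 undo each other exactly, leaving only the rest of the circuit to track.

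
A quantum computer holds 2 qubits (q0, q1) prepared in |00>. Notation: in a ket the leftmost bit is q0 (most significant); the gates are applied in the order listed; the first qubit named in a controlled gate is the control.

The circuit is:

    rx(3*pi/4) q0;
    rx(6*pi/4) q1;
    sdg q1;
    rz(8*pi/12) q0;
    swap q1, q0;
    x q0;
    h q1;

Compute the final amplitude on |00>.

The amplitude on |00> is (sqrt(2 - sqrt(2)) + sqrt(sqrt(2) + 2)*exp(I*pi/6))*exp(2*I*pi/3)/4.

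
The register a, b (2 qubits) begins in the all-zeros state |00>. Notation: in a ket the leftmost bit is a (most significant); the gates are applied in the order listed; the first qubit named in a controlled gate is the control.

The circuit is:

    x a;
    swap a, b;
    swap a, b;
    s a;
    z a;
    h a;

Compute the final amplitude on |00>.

|00> carries amplitude -sqrt(2)*I/2 in the final state.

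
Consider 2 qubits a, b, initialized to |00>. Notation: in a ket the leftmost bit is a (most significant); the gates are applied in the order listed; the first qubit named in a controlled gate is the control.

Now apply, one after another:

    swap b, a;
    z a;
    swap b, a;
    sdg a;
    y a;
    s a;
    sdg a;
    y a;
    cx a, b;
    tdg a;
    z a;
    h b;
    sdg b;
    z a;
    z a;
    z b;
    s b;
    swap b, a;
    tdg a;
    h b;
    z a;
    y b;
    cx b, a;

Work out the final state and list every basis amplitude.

After the circuit, the state carries amplitude -I/2 on |00>, exp(I*pi/4)/2 on |01>, -exp(I*pi/4)/2 on |10>, I/2 on |11>. Key observation: gates 5-8 undo each other exactly, leaving only the rest of the circuit to track.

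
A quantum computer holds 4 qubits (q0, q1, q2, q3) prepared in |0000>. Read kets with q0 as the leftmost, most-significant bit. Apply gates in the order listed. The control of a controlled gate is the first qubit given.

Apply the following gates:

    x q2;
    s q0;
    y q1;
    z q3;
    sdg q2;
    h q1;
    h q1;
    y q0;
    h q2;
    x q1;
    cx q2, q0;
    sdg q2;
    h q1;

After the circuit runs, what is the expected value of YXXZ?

The observable YXXZ averages to -1.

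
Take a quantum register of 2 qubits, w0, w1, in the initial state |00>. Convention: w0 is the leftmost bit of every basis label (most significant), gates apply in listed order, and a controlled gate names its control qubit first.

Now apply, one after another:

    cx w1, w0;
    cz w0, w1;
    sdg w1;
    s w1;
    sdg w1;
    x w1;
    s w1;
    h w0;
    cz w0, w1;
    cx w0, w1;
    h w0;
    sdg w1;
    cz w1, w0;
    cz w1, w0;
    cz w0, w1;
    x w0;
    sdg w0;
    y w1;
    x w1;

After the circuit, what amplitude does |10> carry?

The final state's coefficient on |10> equals -I/2.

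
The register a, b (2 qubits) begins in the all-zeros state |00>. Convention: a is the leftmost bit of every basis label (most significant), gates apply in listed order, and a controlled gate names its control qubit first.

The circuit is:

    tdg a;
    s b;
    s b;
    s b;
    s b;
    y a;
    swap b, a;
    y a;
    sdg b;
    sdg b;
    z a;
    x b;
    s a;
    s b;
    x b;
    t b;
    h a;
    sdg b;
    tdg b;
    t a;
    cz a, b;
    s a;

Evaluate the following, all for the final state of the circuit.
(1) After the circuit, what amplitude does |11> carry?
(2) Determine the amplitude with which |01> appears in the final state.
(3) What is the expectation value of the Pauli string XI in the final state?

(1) The amplitude on |11> is -sqrt(2)*exp(3*I*pi/4)/2.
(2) |01> carries amplitude -sqrt(2)/2 in the final state.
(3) The expectation value of XI is -sqrt(2)/2.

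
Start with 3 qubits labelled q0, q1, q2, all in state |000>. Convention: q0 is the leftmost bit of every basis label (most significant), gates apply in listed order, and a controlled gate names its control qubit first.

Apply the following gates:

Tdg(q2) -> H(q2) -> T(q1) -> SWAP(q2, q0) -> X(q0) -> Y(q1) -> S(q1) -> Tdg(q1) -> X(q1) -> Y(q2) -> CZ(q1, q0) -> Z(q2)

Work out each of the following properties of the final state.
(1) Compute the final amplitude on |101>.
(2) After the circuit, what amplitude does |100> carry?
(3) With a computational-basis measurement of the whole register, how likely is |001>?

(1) The amplitude on |101> is sqrt(2)*exp(I*pi/4)/2.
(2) The final state's coefficient on |100> equals 0.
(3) A full measurement returns |001> with probability 1/2.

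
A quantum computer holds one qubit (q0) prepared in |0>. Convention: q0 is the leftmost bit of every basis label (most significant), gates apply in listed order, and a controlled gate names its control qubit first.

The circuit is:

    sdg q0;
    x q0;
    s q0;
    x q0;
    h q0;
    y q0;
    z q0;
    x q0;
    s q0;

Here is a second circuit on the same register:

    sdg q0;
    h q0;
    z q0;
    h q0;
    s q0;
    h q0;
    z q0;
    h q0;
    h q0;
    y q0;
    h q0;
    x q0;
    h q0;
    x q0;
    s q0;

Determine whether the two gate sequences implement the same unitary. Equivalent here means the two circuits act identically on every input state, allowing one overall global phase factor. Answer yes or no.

Yes: on every input state the two circuits agree up to one overall phase factor.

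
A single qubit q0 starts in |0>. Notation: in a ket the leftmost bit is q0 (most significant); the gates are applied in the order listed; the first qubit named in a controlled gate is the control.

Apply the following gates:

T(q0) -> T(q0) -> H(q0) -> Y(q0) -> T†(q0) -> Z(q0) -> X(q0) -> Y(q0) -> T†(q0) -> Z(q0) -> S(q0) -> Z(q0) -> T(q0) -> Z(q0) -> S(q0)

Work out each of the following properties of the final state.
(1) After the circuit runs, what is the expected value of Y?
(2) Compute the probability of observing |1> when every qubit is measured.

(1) The expectation value of Y is sqrt(2)/2.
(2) A full measurement returns |1> with probability 1/2.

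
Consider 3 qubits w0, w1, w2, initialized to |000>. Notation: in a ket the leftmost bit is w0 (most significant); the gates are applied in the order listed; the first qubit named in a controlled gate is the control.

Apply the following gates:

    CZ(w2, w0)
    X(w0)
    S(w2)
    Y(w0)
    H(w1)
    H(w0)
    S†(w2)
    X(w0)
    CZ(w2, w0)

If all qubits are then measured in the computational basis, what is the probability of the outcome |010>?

The probability of measuring |010> is 1/4.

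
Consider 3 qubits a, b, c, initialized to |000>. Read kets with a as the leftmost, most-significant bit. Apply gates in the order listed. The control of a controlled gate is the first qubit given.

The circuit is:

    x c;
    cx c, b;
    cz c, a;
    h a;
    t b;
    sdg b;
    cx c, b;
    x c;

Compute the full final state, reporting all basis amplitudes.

The final amplitudes are -sqrt(2)*exp(3*I*pi/4)/2 on |000>, -sqrt(2)*exp(3*I*pi/4)/2 on |100>, and 0 on every other basis state.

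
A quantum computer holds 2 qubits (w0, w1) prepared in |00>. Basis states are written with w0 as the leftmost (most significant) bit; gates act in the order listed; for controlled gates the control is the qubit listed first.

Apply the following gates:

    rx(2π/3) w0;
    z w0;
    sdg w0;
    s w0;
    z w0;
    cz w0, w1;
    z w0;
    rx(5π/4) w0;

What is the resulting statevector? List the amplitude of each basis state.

The resulting statevector has amplitude -sqrt(2 - sqrt(2))/4 + sqrt(3*sqrt(2) + 6)/4 on |00>, 0 on |01>, -I*sqrt(sqrt(2) + 2)/4 - I*sqrt(6 - 3*sqrt(2))/4 on |10>, 0 on |11>. Key observation: gates 2-5 undo each other exactly, leaving only the rest of the circuit to track.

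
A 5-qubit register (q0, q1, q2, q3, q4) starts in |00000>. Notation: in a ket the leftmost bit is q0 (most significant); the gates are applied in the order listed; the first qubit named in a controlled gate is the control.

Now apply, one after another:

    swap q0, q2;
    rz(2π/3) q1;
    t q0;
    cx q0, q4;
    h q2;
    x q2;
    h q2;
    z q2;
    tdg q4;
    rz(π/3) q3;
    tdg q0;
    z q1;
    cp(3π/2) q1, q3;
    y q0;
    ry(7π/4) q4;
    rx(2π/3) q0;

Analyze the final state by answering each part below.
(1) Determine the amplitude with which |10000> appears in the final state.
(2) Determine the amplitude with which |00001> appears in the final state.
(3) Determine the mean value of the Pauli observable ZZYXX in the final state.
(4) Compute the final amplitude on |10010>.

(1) The amplitude on |10000> is -sqrt(sqrt(2) + 2)/4. Key observation: gates 5-8 undo each other exactly, leaving only the rest of the circuit to track.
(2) |00001> carries amplitude -I*sqrt(6 - 3*sqrt(2))/4 in the final state.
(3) The expectation value of ZZYXX is 0.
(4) The amplitude on |10010> is 0.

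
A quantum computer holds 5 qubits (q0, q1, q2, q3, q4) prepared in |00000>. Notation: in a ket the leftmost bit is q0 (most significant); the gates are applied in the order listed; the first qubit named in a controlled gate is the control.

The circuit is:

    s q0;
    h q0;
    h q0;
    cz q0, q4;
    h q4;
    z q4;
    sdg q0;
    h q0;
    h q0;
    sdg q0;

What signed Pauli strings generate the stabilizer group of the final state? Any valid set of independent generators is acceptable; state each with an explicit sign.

The stabilizer group can be generated by -IIIIX, +ZIIII, +IZIII, +IIZII, +IIIZI, among other valid generating sets.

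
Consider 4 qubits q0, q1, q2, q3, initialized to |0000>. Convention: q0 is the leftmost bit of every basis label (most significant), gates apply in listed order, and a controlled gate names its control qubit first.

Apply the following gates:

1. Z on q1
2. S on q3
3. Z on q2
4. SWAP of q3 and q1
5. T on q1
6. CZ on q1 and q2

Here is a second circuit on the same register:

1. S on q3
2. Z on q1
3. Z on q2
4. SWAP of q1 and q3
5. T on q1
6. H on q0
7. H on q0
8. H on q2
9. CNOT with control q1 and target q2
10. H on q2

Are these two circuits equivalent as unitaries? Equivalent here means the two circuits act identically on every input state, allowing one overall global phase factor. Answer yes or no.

Yes: on every input state the two circuits agree up to one overall phase factor.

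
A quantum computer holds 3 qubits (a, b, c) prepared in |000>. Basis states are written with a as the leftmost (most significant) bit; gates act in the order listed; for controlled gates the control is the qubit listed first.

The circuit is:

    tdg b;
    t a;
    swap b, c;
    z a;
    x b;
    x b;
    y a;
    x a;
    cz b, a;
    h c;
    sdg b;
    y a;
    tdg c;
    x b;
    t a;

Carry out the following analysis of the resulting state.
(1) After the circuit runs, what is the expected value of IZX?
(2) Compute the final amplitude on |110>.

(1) In the final state, IZX has expectation -sqrt(2)/2. Key observation: the block from step 5 through step 6 cancels to the identity and can be dropped.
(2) |110> carries amplitude -sqrt(2)*exp(I*pi/4)/2 in the final state.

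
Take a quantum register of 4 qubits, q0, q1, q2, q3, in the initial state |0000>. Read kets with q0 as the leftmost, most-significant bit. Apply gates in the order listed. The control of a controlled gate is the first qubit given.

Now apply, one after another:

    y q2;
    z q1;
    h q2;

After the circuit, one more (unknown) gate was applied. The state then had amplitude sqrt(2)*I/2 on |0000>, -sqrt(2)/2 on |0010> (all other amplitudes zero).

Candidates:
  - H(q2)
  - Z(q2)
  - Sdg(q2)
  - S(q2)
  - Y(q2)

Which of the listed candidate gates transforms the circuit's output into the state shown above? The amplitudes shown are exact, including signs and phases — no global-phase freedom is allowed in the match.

It was Sdg(q2) that produced the state shown.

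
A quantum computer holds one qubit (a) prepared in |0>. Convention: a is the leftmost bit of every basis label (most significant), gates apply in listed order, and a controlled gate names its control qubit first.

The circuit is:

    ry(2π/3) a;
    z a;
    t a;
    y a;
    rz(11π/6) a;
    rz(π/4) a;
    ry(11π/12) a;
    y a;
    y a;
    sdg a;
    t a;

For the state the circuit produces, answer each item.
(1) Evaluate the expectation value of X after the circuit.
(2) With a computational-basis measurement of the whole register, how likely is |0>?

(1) The expectation value of X is -5/16 - sqrt(6)/8 - sqrt(3)/16.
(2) A full measurement returns |0> with probability -5*sqrt(6)/32 + sqrt(2)/32 + 1/2.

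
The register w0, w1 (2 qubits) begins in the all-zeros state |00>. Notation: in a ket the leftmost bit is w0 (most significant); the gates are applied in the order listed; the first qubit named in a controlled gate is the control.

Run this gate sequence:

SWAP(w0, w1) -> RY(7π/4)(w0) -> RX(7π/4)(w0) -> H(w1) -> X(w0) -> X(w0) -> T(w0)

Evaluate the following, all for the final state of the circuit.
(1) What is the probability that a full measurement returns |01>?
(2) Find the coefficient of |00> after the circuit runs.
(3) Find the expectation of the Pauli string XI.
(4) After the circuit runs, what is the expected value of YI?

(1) Outcome |01> occurs with probability 3/8. Key observation: the block from step 5 through step 6 cancels to the identity and can be dropped.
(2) The final state's coefficient on |00> equals (1 - I)*(sqrt(2) + I)/4.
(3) In the final state, XI has expectation -1/2 - sqrt(2)/4.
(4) In the final state, YI has expectation -1/2 + sqrt(2)/4.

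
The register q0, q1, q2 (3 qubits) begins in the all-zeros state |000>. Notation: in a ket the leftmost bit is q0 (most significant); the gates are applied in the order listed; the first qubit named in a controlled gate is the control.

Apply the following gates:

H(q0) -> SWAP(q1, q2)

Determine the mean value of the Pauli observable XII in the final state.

The observable XII averages to 1.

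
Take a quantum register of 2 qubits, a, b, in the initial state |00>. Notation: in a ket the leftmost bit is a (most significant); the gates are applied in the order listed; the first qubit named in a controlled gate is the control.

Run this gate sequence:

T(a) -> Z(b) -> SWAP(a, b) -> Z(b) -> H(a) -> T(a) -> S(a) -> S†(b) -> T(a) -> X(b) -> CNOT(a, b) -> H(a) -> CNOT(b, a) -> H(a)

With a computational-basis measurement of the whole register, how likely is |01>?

Outcome |01> occurs with probability 1/2.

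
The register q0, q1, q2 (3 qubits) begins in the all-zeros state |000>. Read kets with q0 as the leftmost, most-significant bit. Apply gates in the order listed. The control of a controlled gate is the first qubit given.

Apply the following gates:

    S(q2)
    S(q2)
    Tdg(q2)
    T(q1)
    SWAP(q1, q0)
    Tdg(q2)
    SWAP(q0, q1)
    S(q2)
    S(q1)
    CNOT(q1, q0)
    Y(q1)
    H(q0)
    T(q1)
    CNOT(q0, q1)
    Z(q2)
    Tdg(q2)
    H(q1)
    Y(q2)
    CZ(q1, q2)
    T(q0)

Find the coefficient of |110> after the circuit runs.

|110> carries amplitude 0 in the final state.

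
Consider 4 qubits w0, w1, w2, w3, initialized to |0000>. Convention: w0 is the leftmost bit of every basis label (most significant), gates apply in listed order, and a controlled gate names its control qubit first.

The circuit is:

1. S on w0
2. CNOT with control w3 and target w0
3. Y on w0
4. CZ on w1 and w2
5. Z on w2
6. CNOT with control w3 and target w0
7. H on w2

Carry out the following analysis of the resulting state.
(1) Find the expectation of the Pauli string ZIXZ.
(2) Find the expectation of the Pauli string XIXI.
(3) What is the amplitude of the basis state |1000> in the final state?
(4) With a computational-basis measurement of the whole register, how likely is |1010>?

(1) In the final state, ZIXZ has expectation -1.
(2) In the final state, XIXI has expectation 0.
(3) |1000> carries amplitude sqrt(2)*I/2 in the final state.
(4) Outcome |1010> occurs with probability 1/2.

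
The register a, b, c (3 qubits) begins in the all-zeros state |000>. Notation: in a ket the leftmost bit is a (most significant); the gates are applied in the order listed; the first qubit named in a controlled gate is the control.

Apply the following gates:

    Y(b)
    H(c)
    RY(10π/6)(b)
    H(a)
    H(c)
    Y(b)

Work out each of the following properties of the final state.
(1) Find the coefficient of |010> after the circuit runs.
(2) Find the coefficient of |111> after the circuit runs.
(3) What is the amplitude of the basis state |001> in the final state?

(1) |010> carries amplitude sqrt(2)/4 in the final state.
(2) |111> carries amplitude 0 in the final state.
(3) The amplitude on |001> is 0.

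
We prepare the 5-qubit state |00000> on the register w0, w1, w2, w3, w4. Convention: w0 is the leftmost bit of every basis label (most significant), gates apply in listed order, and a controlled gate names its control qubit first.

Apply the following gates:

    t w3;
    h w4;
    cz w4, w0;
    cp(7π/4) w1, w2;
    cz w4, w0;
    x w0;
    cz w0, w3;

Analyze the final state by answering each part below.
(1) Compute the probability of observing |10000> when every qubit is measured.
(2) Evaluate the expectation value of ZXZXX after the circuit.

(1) A full measurement returns |10000> with probability 1/2.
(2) The observable ZXZXX averages to 0.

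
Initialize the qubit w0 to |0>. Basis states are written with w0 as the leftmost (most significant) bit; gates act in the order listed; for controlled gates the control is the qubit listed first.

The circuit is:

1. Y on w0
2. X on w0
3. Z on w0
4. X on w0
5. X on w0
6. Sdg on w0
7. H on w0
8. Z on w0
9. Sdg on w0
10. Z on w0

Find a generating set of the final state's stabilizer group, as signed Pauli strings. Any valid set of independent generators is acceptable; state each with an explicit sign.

One valid set of independent stabilizer generators is -Y (any independent generating set of the same group is equally correct).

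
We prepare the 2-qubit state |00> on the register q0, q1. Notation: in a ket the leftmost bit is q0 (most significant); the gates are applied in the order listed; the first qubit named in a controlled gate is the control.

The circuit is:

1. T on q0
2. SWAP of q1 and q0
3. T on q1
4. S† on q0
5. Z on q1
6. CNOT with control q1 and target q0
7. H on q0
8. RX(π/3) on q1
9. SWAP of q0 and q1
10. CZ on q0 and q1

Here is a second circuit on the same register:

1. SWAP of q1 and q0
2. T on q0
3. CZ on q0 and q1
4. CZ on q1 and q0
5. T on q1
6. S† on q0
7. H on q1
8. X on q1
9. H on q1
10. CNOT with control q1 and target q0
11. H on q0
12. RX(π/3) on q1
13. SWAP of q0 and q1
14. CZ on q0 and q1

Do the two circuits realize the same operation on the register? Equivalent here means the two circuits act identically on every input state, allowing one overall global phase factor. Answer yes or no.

No — the two circuits implement different unitaries, even allowing a global phase.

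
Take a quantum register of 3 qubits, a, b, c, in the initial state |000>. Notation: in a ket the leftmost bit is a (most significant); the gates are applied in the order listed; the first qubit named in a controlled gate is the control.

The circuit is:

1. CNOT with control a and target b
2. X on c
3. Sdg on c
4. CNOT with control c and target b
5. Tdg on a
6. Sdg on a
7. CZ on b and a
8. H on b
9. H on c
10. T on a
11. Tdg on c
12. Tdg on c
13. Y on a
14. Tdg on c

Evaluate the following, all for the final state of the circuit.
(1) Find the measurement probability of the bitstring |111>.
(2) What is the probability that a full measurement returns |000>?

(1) A full measurement returns |111> with probability 1/4.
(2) The probability of measuring |000> is 0.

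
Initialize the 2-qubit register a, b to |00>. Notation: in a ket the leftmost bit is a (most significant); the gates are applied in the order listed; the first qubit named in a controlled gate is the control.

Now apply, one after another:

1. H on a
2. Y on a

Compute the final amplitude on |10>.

The amplitude on |10> is sqrt(2)*I/2.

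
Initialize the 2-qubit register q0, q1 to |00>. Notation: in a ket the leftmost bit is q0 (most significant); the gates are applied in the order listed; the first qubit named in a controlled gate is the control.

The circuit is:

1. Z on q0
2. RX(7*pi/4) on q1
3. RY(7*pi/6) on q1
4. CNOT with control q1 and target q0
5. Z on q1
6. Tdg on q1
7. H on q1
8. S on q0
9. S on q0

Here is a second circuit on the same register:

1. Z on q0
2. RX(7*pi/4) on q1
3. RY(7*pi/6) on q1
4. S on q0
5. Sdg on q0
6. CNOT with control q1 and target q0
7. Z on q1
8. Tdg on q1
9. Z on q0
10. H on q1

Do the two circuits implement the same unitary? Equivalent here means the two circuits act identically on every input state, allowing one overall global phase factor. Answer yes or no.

Yes: on every input state the two circuits agree up to one overall phase factor.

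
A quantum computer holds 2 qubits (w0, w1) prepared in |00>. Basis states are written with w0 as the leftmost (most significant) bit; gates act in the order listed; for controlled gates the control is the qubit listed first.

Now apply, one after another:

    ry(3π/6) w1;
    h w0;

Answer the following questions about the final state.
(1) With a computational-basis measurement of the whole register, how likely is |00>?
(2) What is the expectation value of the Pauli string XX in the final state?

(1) Outcome |00> occurs with probability 1/4.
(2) In the final state, XX has expectation 1.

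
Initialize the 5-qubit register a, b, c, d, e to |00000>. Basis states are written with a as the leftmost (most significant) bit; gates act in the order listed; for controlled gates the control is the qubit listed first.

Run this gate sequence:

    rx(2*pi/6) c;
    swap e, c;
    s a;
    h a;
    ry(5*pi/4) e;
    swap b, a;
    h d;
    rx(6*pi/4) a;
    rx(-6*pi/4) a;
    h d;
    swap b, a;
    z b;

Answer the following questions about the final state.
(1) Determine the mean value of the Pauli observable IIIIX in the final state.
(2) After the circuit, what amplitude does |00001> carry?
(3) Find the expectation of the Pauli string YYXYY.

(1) The observable IIIIX averages to -sqrt(2)/4. Key observation: the block from step 6 through step 11 cancels to the identity and can be dropped.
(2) |00001> carries amplitude sqrt(6*sqrt(2) + 12)/8 + I*sqrt(4 - 2*sqrt(2))/8 in the final state.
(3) The expectation value of YYXYY is 0.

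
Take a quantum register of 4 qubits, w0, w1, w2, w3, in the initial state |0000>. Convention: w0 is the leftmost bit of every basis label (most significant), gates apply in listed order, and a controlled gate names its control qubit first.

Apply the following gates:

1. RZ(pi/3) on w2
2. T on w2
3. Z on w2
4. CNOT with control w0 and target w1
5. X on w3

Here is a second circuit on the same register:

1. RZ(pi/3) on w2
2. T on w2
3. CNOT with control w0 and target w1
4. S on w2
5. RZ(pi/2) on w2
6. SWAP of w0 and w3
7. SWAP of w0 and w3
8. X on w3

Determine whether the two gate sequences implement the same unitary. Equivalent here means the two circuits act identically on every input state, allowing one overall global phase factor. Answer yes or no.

Yes: on every input state the two circuits agree up to one overall phase factor.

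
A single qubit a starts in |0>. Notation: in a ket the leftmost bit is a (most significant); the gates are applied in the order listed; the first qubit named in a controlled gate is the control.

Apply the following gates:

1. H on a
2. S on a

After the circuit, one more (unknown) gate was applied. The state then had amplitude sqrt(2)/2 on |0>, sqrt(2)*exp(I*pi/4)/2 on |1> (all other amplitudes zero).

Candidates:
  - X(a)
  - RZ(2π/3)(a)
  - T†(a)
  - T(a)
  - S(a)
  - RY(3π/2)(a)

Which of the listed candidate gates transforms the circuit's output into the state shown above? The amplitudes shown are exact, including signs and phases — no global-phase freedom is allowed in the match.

The unique candidate consistent with the amplitudes is T†(a).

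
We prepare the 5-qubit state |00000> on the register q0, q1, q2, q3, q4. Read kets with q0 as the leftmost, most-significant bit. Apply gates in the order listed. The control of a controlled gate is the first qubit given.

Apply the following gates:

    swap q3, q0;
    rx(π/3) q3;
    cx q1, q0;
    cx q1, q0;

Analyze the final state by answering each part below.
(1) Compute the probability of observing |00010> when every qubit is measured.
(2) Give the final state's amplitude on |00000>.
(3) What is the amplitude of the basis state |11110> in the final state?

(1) Outcome |00010> occurs with probability 1/4. Key observation: steps 3-4 multiply out to the identity, so the circuit reduces to the remaining gates.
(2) The final state's coefficient on |00000> equals sqrt(3)/2.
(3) |11110> carries amplitude 0 in the final state.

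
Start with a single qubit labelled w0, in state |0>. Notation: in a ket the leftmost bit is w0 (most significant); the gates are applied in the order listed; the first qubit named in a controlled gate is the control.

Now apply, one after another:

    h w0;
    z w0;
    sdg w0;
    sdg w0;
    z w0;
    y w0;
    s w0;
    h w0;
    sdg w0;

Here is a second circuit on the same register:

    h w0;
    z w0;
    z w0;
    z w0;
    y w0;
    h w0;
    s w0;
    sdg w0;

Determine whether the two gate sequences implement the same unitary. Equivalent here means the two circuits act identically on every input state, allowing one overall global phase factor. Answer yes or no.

No — the two circuits implement different unitaries, even allowing a global phase.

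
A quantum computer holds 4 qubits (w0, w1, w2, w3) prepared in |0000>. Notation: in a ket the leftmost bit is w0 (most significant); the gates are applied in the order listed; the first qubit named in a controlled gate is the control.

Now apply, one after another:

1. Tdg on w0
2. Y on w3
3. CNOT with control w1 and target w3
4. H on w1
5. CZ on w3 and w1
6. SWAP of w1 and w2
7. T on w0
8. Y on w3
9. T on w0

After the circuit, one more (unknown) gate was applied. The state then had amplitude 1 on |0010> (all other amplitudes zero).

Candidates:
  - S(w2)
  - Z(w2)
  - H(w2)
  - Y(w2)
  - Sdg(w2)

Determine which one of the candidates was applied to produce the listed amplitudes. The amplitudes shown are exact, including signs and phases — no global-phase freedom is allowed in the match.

The unique candidate consistent with the amplitudes is H(w2).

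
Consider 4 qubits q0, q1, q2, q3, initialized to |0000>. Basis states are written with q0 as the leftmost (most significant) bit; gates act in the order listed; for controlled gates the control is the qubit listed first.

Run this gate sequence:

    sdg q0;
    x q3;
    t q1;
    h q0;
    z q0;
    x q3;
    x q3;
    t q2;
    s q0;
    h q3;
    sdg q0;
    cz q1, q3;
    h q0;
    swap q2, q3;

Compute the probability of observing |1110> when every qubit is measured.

The probability of measuring |1110> is 0. Key observation: gates 6-7 undo each other exactly, leaving only the rest of the circuit to track.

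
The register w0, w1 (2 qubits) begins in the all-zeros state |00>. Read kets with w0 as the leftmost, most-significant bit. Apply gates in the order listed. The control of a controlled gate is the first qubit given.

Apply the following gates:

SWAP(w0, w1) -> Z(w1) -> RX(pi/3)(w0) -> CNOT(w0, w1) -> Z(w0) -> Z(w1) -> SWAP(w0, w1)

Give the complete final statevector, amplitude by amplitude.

After the circuit, the state carries amplitude sqrt(3)/2 on |00>, 0 on |01>, 0 on |10>, -I/2 on |11>.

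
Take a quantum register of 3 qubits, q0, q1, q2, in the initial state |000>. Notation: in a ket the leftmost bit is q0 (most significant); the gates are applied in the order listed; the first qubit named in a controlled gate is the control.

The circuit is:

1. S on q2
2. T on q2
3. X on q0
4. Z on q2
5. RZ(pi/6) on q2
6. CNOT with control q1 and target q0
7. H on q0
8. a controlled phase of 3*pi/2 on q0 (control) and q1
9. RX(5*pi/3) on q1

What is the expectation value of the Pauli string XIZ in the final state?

The observable XIZ averages to -1.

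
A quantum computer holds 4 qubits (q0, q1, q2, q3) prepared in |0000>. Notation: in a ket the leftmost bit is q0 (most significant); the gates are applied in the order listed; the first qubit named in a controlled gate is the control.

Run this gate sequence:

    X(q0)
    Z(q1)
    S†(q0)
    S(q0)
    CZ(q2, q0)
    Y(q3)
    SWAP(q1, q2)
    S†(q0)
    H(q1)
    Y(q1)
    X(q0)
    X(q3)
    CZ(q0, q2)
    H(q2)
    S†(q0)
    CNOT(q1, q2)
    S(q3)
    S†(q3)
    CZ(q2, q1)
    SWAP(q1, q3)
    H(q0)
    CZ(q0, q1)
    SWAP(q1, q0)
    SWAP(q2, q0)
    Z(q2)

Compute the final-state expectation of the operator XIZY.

The observable XIZY averages to 0.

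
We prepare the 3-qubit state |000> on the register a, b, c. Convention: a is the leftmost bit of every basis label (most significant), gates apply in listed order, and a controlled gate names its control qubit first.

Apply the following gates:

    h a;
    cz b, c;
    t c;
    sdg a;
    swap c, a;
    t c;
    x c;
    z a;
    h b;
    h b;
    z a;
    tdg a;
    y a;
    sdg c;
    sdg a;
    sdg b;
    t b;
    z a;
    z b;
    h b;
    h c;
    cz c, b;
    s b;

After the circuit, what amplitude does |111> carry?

|111> carries amplitude sqrt(2)*(-1 + exp(I*pi/4))/4 in the final state. Key observation: steps 8-11 multiply out to the identity, so the circuit reduces to the remaining gates.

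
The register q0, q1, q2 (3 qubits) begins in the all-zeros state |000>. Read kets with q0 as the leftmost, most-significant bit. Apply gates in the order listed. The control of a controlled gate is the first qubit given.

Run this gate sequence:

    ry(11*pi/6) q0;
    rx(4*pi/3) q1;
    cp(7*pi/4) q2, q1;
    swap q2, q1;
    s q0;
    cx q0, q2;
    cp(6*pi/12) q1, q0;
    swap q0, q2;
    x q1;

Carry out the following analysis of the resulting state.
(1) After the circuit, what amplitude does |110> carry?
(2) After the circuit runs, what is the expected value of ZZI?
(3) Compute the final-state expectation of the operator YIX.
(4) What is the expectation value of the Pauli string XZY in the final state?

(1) |110> carries amplitude I*(sqrt(6) + 3*sqrt(2))/8 in the final state.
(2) The observable ZZI averages to sqrt(3)/4.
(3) The observable YIX averages to 1/4.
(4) The expectation value of XZY is 1/2.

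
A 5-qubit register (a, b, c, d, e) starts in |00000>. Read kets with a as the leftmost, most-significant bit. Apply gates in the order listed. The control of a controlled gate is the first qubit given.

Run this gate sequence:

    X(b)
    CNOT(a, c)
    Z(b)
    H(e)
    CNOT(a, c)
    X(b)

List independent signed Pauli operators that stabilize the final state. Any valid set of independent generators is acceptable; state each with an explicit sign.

The final state is stabilized by the group generated by +IIIIX, +ZIIII, +IZIII, +IIZII, +IIIZI; other independent generating sets are equally valid.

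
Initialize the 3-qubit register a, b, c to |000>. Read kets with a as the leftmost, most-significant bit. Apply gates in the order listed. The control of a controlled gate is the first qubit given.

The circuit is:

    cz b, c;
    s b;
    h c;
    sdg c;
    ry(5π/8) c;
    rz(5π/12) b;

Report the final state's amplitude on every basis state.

The resulting statevector has amplitude sqrt(2)*(sin(5*pi/16) - I*cos(5*pi/16))*exp(7*I*pi/24)/2 on |000>, sqrt(2)*(-sin(5*pi/16) + I*cos(5*pi/16))*exp(19*I*pi/24)/2 on |001>, and 0 on every other basis state.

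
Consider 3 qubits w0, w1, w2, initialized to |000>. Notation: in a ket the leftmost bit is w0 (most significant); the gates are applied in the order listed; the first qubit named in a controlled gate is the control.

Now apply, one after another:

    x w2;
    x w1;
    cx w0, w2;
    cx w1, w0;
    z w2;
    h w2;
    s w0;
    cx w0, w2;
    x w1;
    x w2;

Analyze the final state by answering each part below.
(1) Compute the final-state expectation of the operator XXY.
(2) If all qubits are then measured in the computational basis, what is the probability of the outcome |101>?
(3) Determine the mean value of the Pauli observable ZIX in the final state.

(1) The observable XXY averages to 0.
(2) A full measurement returns |101> with probability 1/2.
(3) The observable ZIX averages to 1.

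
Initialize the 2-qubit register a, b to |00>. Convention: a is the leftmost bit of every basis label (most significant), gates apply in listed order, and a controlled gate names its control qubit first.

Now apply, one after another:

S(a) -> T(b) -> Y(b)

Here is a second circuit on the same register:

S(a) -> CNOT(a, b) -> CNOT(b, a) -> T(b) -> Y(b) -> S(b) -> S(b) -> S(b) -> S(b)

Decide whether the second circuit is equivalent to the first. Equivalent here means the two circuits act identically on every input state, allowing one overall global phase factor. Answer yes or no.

No — the two circuits implement different unitaries, even allowing a global phase.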